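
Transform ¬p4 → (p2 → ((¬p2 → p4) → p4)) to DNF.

p4 ∨ ¬p2

¬p4 → (p2 → ((¬p2 → p4) → p4))
≡ ¬¬p4 ∨ (p2 → ((¬p2 → p4) → p4))   [eliminate →]
≡ ¬¬p4 ∨ ¬p2 ∨ ((¬p2 → p4) → p4)   [eliminate →]
≡ ¬¬p4 ∨ ¬p2 ∨ ¬(¬p2 → p4) ∨ p4   [eliminate →]
≡ ¬¬p4 ∨ ¬p2 ∨ ¬(¬¬p2 ∨ p4) ∨ p4   [eliminate →]
≡ p4 ∨ ¬p2 ∨ ¬(¬¬p2 ∨ p4) ∨ p4   [double negation]
≡ p4 ∨ ¬p2 ∨ (¬¬¬p2 ∧ ¬p4) ∨ p4   [De Morgan]
≡ p4 ∨ ¬p2 ∨ (¬p2 ∧ ¬p4) ∨ p4   [double negation]
≡ p4 ∨ ¬p2   [simplify]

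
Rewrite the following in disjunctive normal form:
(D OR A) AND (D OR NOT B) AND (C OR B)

(D OR A) AND (D OR NOT B) AND (C OR B)
≡ (D AND D AND C) OR (D AND D AND B) OR (D AND NOT B AND C) OR (D AND NOT B AND B) OR (A AND D AND C) OR (A AND D AND B) OR (A AND NOT B AND C) OR (A AND NOT B AND B)
≡ (D AND C) OR (D AND B) OR (A AND NOT B AND C)

(D AND C) OR (D AND B) OR (A AND NOT B AND C)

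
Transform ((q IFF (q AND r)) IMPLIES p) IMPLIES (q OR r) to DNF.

(NOT q AND NOT p) OR q OR r

((q IFF (q AND r)) IMPLIES p) IMPLIES (q OR r)
⇔ NOT ((q IFF (q AND r)) IMPLIES p) OR q OR r   — eliminate IMPLIES
⇔ NOT (NOT (q IFF (q AND r)) OR p) OR q OR r   — eliminate IMPLIES
⇔ NOT (NOT ((q IMPLIES (q AND r)) AND ((q AND r) IMPLIES q)) OR p) OR q OR r   — eliminate IFF
⇔ NOT (NOT ((NOT q OR (q AND r)) AND ((q AND r) IMPLIES q)) OR p) OR q OR r   — eliminate IMPLIES
⇔ NOT (NOT ((NOT q OR (q AND r)) AND (NOT (q AND r) OR q)) OR p) OR q OR r   — eliminate IMPLIES
⇔ (NOT NOT ((NOT q OR (q AND r)) AND (NOT (q AND r) OR q)) AND NOT p) OR q OR r   — De Morgan
⇔ ((NOT q OR (q AND r)) AND (NOT (q AND r) OR q) AND NOT p) OR q OR r   — double negation
⇔ ((NOT q OR (q AND r)) AND (NOT q OR NOT r OR q) AND NOT p) OR q OR r   — De Morgan
⇔ (NOT q AND NOT q AND NOT p) OR (NOT q AND NOT r AND NOT p) OR (NOT q AND q AND NOT p) OR (q AND r AND NOT q AND NOT p) OR (q AND r AND NOT r AND NOT p) OR (q AND r AND q AND NOT p) OR q OR r   — distribute AND over OR
⇔ (NOT q AND NOT p) OR q OR r   — simplify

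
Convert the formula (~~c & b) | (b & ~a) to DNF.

(~~c & b) | (b & ~a)
≡ (c & b) | (b & ~a)   — double negation

(c & b) | (b & ~a)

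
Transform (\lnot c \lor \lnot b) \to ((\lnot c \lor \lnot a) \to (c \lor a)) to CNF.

c \lor a

(\lnot c \lor \lnot b) \to ((\lnot c \lor \lnot a) \to (c \lor a))
⇔ \lnot (\lnot c \lor \lnot b) \lor ((\lnot c \lor \lnot a) \to (c \lor a))
⇔ \lnot (\lnot c \lor \lnot b) \lor \lnot (\lnot c \lor \lnot a) \lor c \lor a
⇔ (\lnot \lnot c \land \lnot \lnot b) \lor \lnot (\lnot c \lor \lnot a) \lor c \lor a
⇔ (c \land \lnot \lnot b) \lor \lnot (\lnot c \lor \lnot a) \lor c \lor a
⇔ (c \land b) \lor \lnot (\lnot c \lor \lnot a) \lor c \lor a
⇔ (c \land b) \lor (\lnot \lnot c \land \lnot \lnot a) \lor c \lor a
⇔ (c \land b) \lor (c \land \lnot \lnot a) \lor c \lor a
⇔ (c \land b) \lor (c \land a) \lor c \lor a
⇔ (c \lor c \lor c \lor a) \land (c \lor a \lor c \lor a) \land (b \lor c \lor c \lor a) \land (b \lor a \lor c \lor a)
⇔ c \lor a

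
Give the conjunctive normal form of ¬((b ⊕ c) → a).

¬((b ⊕ c) → a)
= ¬(¬(b ⊕ c) ∨ a)   [eliminate →]
= ¬(¬((b ∨ c) ∧ ¬(b ∧ c)) ∨ a)   [expand ⊕]
= ¬¬((b ∨ c) ∧ ¬(b ∧ c)) ∧ ¬a   [De Morgan]
= (b ∨ c) ∧ ¬(b ∧ c) ∧ ¬a   [double negation]
= (b ∨ c) ∧ (¬b ∨ ¬c) ∧ ¬a   [De Morgan]

(b ∨ c) ∧ (¬b ∨ ¬c) ∧ ¬a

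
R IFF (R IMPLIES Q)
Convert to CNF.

R IFF (R IMPLIES Q)
= (R IMPLIES (R IMPLIES Q)) AND ((R IMPLIES Q) IMPLIES R)   — eliminate IFF
= (NOT R OR (R IMPLIES Q)) AND ((R IMPLIES Q) IMPLIES R)   — eliminate IMPLIES
= (NOT R OR NOT R OR Q) AND ((R IMPLIES Q) IMPLIES R)   — eliminate IMPLIES
= (NOT R OR NOT R OR Q) AND (NOT (R IMPLIES Q) OR R)   — eliminate IMPLIES
= (NOT R OR NOT R OR Q) AND (NOT (NOT R OR Q) OR R)   — eliminate IMPLIES
= (NOT R OR NOT R OR Q) AND ((NOT NOT R AND NOT Q) OR R)   — De Morgan
= (NOT R OR NOT R OR Q) AND ((R AND NOT Q) OR R)   — double negation
= (NOT R OR NOT R OR Q) AND (R OR R) AND (NOT Q OR R)   — distribute OR over AND
= (NOT R OR Q) AND R   — simplify

(NOT R OR Q) AND R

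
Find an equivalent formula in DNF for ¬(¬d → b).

¬d ∧ ¬b

¬(¬d → b)
≡ ¬(¬¬d ∨ b)   [eliminate →]
≡ ¬¬¬d ∧ ¬b   [De Morgan]
≡ ¬d ∧ ¬b   [double negation]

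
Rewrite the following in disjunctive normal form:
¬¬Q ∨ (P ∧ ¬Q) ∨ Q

Q ∨ (P ∧ ¬Q)

¬¬Q ∨ (P ∧ ¬Q) ∨ Q
≡ Q ∨ (P ∧ ¬Q) ∨ Q   [double negation]
≡ Q ∨ (P ∧ ¬Q)   [simplify]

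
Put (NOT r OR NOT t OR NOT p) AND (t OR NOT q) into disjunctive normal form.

(NOT r AND t) OR (NOT r AND NOT q) OR (NOT t AND NOT q) OR (NOT p AND t) OR (NOT p AND NOT q)

(NOT r OR NOT t OR NOT p) AND (t OR NOT q)
≡ (NOT r AND t) OR (NOT r AND NOT q) OR (NOT t AND t) OR (NOT t AND NOT q) OR (NOT p AND t) OR (NOT p AND NOT q)   [distribute AND over OR]
≡ (NOT r AND t) OR (NOT r AND NOT q) OR (NOT t AND NOT q) OR (NOT p AND t) OR (NOT p AND NOT q)   [simplify]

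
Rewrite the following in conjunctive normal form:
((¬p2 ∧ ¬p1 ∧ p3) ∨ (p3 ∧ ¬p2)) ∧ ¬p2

((¬p2 ∧ ¬p1 ∧ p3) ∨ (p3 ∧ ¬p2)) ∧ ¬p2
≡ (¬p2 ∨ p3) ∧ (¬p2 ∨ ¬p2) ∧ (¬p1 ∨ p3) ∧ (¬p1 ∨ ¬p2) ∧ (p3 ∨ p3) ∧ (p3 ∨ ¬p2) ∧ ¬p2   — distribute ∨ over ∧
≡ ¬p2 ∧ p3   — simplify

¬p2 ∧ p3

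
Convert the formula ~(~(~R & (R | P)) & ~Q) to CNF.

(~R | Q) & (R | P | Q)

~(~(~R & (R | P)) & ~Q)
⇔ ~~(~R & (R | P)) | ~~Q   [De Morgan]
⇔ (~R & (R | P)) | ~~Q   [double negation]
⇔ (~R & (R | P)) | Q   [double negation]
⇔ (~R | Q) & (R | P | Q)   [distribute | over &]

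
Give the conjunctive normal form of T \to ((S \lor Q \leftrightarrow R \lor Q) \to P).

T \to ((S \lor Q \leftrightarrow R \lor Q) \to P)
≡ \lnot T \lor ((S \lor Q \leftrightarrow R \lor Q) \to P)   [eliminate \to]
≡ \lnot T \lor \lnot (S \lor Q \leftrightarrow R \lor Q) \lor P   [eliminate \to]
≡ \lnot T \lor \lnot ((S \lor Q \to R \lor Q) \land (R \lor Q \to S \lor Q)) \lor P   [eliminate \leftrightarrow]
≡ \lnot T \lor \lnot ((\lnot (S \lor Q) \lor R \lor Q) \land (R \lor Q \to S \lor Q)) \lor P   [eliminate \to]
≡ \lnot T \lor \lnot ((\lnot (S \lor Q) \lor R \lor Q) \land (\lnot (R \lor Q) \lor S \lor Q)) \lor P   [eliminate \to]
≡ \lnot T \lor \lnot (\lnot (S \lor Q) \lor R \lor Q) \lor \lnot (\lnot (R \lor Q) \lor S \lor Q) \lor P   [De Morgan]
≡ \lnot T \lor \lnot \lnot (S \lor Q) \land \lnot R \land \lnot Q \lor \lnot (\lnot (R \lor Q) \lor S \lor Q) \lor P   [De Morgan]
≡ \lnot T \lor (S \lor Q) \land \lnot R \land \lnot Q \lor \lnot (\lnot (R \lor Q) \lor S \lor Q) \lor P   [double negation]
≡ \lnot T \lor (S \lor Q) \land \lnot R \land \lnot Q \lor \lnot \lnot (R \lor Q) \land \lnot S \land \lnot Q \lor P   [De Morgan]
≡ \lnot T \lor (S \lor Q) \land \lnot R \land \lnot Q \lor (R \lor Q) \land \lnot S \land \lnot Q \lor P   [double negation]
≡ (\lnot T \lor S \lor Q \lor R \lor Q \lor P) \land (\lnot T \lor S \lor Q \lor \lnot S \lor P) \land (\lnot T \lor S \lor Q \lor \lnot Q \lor P) \land (\lnot T \lor \lnot R \lor R \lor Q \lor P) \land (\lnot T \lor \lnot R \lor \lnot S \lor P) \land (\lnot T \lor \lnot R \lor \lnot Q \lor P) \land (\lnot T \lor \lnot Q \lor R \lor Q \lor P) \land (\lnot T \lor \lnot Q \lor \lnot S \lor P) \land (\lnot T \lor \lnot Q \lor \lnot Q \lor P)   [distribute \lor over \land]
≡ (\lnot T \lor S \lor Q \lor R \lor P) \land (\lnot T \lor \lnot R \lor \lnot S \lor P) \land (\lnot T \lor \lnot Q \lor P)   [simplify]

(\lnot T \lor S \lor Q \lor R \lor P) \land (\lnot T \lor \lnot R \lor \lnot S \lor P) \land (\lnot T \lor \lnot Q \lor P)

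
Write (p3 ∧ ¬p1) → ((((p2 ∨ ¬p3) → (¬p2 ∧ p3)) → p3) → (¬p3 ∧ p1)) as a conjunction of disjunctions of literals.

(p3 ∧ ¬p1) → ((((p2 ∨ ¬p3) → (¬p2 ∧ p3)) → p3) → (¬p3 ∧ p1))
= ¬(p3 ∧ ¬p1) ∨ ((((p2 ∨ ¬p3) → (¬p2 ∧ p3)) → p3) → (¬p3 ∧ p1))
= ¬(p3 ∧ ¬p1) ∨ ¬(((p2 ∨ ¬p3) → (¬p2 ∧ p3)) → p3) ∨ (¬p3 ∧ p1)
= ¬(p3 ∧ ¬p1) ∨ ¬(¬((p2 ∨ ¬p3) → (¬p2 ∧ p3)) ∨ p3) ∨ (¬p3 ∧ p1)
= ¬(p3 ∧ ¬p1) ∨ ¬(¬(¬(p2 ∨ ¬p3) ∨ (¬p2 ∧ p3)) ∨ p3) ∨ (¬p3 ∧ p1)
= ¬p3 ∨ ¬¬p1 ∨ ¬(¬(¬(p2 ∨ ¬p3) ∨ (¬p2 ∧ p3)) ∨ p3) ∨ (¬p3 ∧ p1)
= ¬p3 ∨ p1 ∨ ¬(¬(¬(p2 ∨ ¬p3) ∨ (¬p2 ∧ p3)) ∨ p3) ∨ (¬p3 ∧ p1)
= ¬p3 ∨ p1 ∨ (¬¬(¬(p2 ∨ ¬p3) ∨ (¬p2 ∧ p3)) ∧ ¬p3) ∨ (¬p3 ∧ p1)
= ¬p3 ∨ p1 ∨ ((¬(p2 ∨ ¬p3) ∨ (¬p2 ∧ p3)) ∧ ¬p3) ∨ (¬p3 ∧ p1)
= ¬p3 ∨ p1 ∨ (((¬p2 ∧ ¬¬p3) ∨ (¬p2 ∧ p3)) ∧ ¬p3) ∨ (¬p3 ∧ p1)
= ¬p3 ∨ p1 ∨ (((¬p2 ∧ p3) ∨ (¬p2 ∧ p3)) ∧ ¬p3) ∨ (¬p3 ∧ p1)
= (¬p3 ∨ p1 ∨ ¬p2 ∨ ¬p2 ∨ ¬p3) ∧ (¬p3 ∨ p1 ∨ ¬p2 ∨ ¬p2 ∨ p1) ∧ (¬p3 ∨ p1 ∨ ¬p2 ∨ p3 ∨ ¬p3) ∧ (¬p3 ∨ p1 ∨ ¬p2 ∨ p3 ∨ p1) ∧ (¬p3 ∨ p1 ∨ p3 ∨ ¬p2 ∨ ¬p3) ∧ (¬p3 ∨ p1 ∨ p3 ∨ ¬p2 ∨ p1) ∧ (¬p3 ∨ p1 ∨ p3 ∨ p3 ∨ ¬p3) ∧ (¬p3 ∨ p1 ∨ p3 ∨ p3 ∨ p1) ∧ (¬p3 ∨ p1 ∨ ¬p3 ∨ ¬p3) ∧ (¬p3 ∨ p1 ∨ ¬p3 ∨ p1)
= ¬p3 ∨ p1

¬p3 ∨ p1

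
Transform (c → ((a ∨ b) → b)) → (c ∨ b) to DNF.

c ∨ b

(c → ((a ∨ b) → b)) → (c ∨ b)
= ¬(c → ((a ∨ b) → b)) ∨ c ∨ b   [eliminate →]
= ¬(¬c ∨ ((a ∨ b) → b)) ∨ c ∨ b   [eliminate →]
= ¬(¬c ∨ ¬(a ∨ b) ∨ b) ∨ c ∨ b   [eliminate →]
= (¬¬c ∧ ¬¬(a ∨ b) ∧ ¬b) ∨ c ∨ b   [De Morgan]
= (c ∧ ¬¬(a ∨ b) ∧ ¬b) ∨ c ∨ b   [double negation]
= (c ∧ (a ∨ b) ∧ ¬b) ∨ c ∨ b   [double negation]
= (c ∧ a ∧ ¬b) ∨ (c ∧ b ∧ ¬b) ∨ c ∨ b   [distribute ∧ over ∨]
= c ∨ b   [simplify]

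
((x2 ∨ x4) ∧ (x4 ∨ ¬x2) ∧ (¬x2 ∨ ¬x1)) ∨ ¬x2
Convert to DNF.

((x2 ∨ x4) ∧ (x4 ∨ ¬x2) ∧ (¬x2 ∨ ¬x1)) ∨ ¬x2
⇔ (x2 ∧ x4 ∧ ¬x2) ∨ (x2 ∧ x4 ∧ ¬x1) ∨ (x2 ∧ ¬x2 ∧ ¬x2) ∨ (x2 ∧ ¬x2 ∧ ¬x1) ∨ (x4 ∧ x4 ∧ ¬x2) ∨ (x4 ∧ x4 ∧ ¬x1) ∨ (x4 ∧ ¬x2 ∧ ¬x2) ∨ (x4 ∧ ¬x2 ∧ ¬x1) ∨ ¬x2
⇔ (x4 ∧ ¬x1) ∨ ¬x2

(x4 ∧ ¬x1) ∨ ¬x2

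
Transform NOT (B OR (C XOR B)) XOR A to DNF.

NOT (B OR (C XOR B)) XOR A
≡ (NOT (B OR (C XOR B)) AND NOT A) OR (NOT NOT (B OR (C XOR B)) AND A)   [expand XOR]
≡ (NOT (B OR (C AND NOT B) OR (NOT C AND B)) AND NOT A) OR (NOT NOT (B OR (C XOR B)) AND A)   [expand XOR]
≡ (NOT (B OR (C AND NOT B) OR (NOT C AND B)) AND NOT A) OR (NOT NOT (B OR (C AND NOT B) OR (NOT C AND B)) AND A)   [expand XOR]
≡ (NOT B AND NOT (C AND NOT B) AND NOT (NOT C AND B) AND NOT A) OR (NOT NOT (B OR (C AND NOT B) OR (NOT C AND B)) AND A)   [De Morgan]
≡ (NOT B AND (NOT C OR NOT NOT B) AND NOT (NOT C AND B) AND NOT A) OR (NOT NOT (B OR (C AND NOT B) OR (NOT C AND B)) AND A)   [De Morgan]
≡ (NOT B AND (NOT C OR B) AND NOT (NOT C AND B) AND NOT A) OR (NOT NOT (B OR (C AND NOT B) OR (NOT C AND B)) AND A)   [double negation]
≡ (NOT B AND (NOT C OR B) AND (NOT NOT C OR NOT B) AND NOT A) OR (NOT NOT (B OR (C AND NOT B) OR (NOT C AND B)) AND A)   [De Morgan]
≡ (NOT B AND (NOT C OR B) AND (C OR NOT B) AND NOT A) OR (NOT NOT (B OR (C AND NOT B) OR (NOT C AND B)) AND A)   [double negation]
≡ (NOT B AND (NOT C OR B) AND (C OR NOT B) AND NOT A) OR ((B OR (C AND NOT B) OR (NOT C AND B)) AND A)   [double negation]
≡ (NOT B AND NOT C AND C AND NOT A) OR (NOT B AND NOT C AND NOT B AND NOT A) OR (NOT B AND B AND C AND NOT A) OR (NOT B AND B AND NOT B AND NOT A) OR (B AND A) OR (C AND NOT B AND A) OR (NOT C AND B AND A)   [distribute AND over OR]
≡ (NOT B AND NOT C AND NOT A) OR (B AND A) OR (C AND NOT B AND A)   [simplify]

(NOT B AND NOT C AND NOT A) OR (B AND A) OR (C AND NOT B AND A)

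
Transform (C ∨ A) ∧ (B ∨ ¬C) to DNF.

(C ∧ B) ∨ (A ∧ B) ∨ (A ∧ ¬C)

(C ∨ A) ∧ (B ∨ ¬C)
≡ (C ∧ B) ∨ (C ∧ ¬C) ∨ (A ∧ B) ∨ (A ∧ ¬C)   [distribute ∧ over ∨]
≡ (C ∧ B) ∨ (A ∧ B) ∨ (A ∧ ¬C)   [simplify]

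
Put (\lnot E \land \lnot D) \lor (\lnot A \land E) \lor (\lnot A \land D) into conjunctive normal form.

(\lnot E \lor \lnot A) \land (\lnot D \lor \lnot A)

(\lnot E \land \lnot D) \lor (\lnot A \land E) \lor (\lnot A \land D)
≡ (\lnot E \lor \lnot A \lor \lnot A) \land (\lnot E \lor \lnot A \lor D) \land (\lnot E \lor E \lor \lnot A) \land (\lnot E \lor E \lor D) \land (\lnot D \lor \lnot A \lor \lnot A) \land (\lnot D \lor \lnot A \lor D) \land (\lnot D \lor E \lor \lnot A) \land (\lnot D \lor E \lor D)   [distribute \lor over \land]
≡ (\lnot E \lor \lnot A) \land (\lnot D \lor \lnot A)   [simplify]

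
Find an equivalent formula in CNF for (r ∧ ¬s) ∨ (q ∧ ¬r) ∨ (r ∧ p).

(r ∧ ¬s) ∨ (q ∧ ¬r) ∨ (r ∧ p)
≡ (r ∨ q ∨ r) ∧ (r ∨ q ∨ p) ∧ (r ∨ ¬r ∨ r) ∧ (r ∨ ¬r ∨ p) ∧ (¬s ∨ q ∨ r) ∧ (¬s ∨ q ∨ p) ∧ (¬s ∨ ¬r ∨ r) ∧ (¬s ∨ ¬r ∨ p)
≡ (r ∨ q) ∧ (¬s ∨ q ∨ p) ∧ (¬s ∨ ¬r ∨ p)

(r ∨ q) ∧ (¬s ∨ q ∨ p) ∧ (¬s ∨ ¬r ∨ p)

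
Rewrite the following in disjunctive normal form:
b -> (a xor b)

b -> (a xor b)
≡ ~b | (a xor b)
≡ ~b | (a & ~b) | (~a & b)
≡ ~b | (~a & b)

~b | (~a & b)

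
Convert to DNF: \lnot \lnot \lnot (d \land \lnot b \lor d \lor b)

\lnot \lnot \lnot (d \land \lnot b \lor d \lor b)
= \lnot (d \land \lnot b \lor d \lor b)   [double negation]
= \lnot (d \land \lnot b) \land \lnot d \land \lnot b   [De Morgan]
= (\lnot d \lor \lnot \lnot b) \land \lnot d \land \lnot b   [De Morgan]
= (\lnot d \lor b) \land \lnot d \land \lnot b   [double negation]
= \lnot d \land \lnot d \land \lnot b \lor b \land \lnot d \land \lnot b   [distribute \land over \lor]
= \lnot d \land \lnot b   [simplify]

\lnot d \land \lnot b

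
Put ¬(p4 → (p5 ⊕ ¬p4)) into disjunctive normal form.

¬(p4 → (p5 ⊕ ¬p4))
≡ ¬(¬p4 ∨ (p5 ⊕ ¬p4))   — eliminate →
≡ ¬(¬p4 ∨ (p5 ∧ ¬¬p4) ∨ (¬p5 ∧ ¬p4))   — expand ⊕
≡ ¬¬p4 ∧ ¬(p5 ∧ ¬¬p4) ∧ ¬(¬p5 ∧ ¬p4)   — De Morgan
≡ p4 ∧ ¬(p5 ∧ ¬¬p4) ∧ ¬(¬p5 ∧ ¬p4)   — double negation
≡ p4 ∧ (¬p5 ∨ ¬¬¬p4) ∧ ¬(¬p5 ∧ ¬p4)   — De Morgan
≡ p4 ∧ (¬p5 ∨ ¬p4) ∧ ¬(¬p5 ∧ ¬p4)   — double negation
≡ p4 ∧ (¬p5 ∨ ¬p4) ∧ (¬¬p5 ∨ ¬¬p4)   — De Morgan
≡ p4 ∧ (¬p5 ∨ ¬p4) ∧ (p5 ∨ ¬¬p4)   — double negation
≡ p4 ∧ (¬p5 ∨ ¬p4) ∧ (p5 ∨ p4)   — double negation
≡ (p4 ∧ ¬p5 ∧ p5) ∨ (p4 ∧ ¬p5 ∧ p4) ∨ (p4 ∧ ¬p4 ∧ p5) ∨ (p4 ∧ ¬p4 ∧ p4)   — distribute ∧ over ∨
≡ p4 ∧ ¬p5   — simplify

p4 ∧ ¬p5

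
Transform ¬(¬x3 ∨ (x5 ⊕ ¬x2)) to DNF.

(x3 ∧ ¬x5 ∧ x2) ∨ (x3 ∧ ¬x2 ∧ x5)

¬(¬x3 ∨ (x5 ⊕ ¬x2))
⇔ ¬(¬x3 ∨ (x5 ∧ ¬¬x2) ∨ (¬x5 ∧ ¬x2))
⇔ ¬¬x3 ∧ ¬(x5 ∧ ¬¬x2) ∧ ¬(¬x5 ∧ ¬x2)
⇔ x3 ∧ ¬(x5 ∧ ¬¬x2) ∧ ¬(¬x5 ∧ ¬x2)
⇔ x3 ∧ (¬x5 ∨ ¬¬¬x2) ∧ ¬(¬x5 ∧ ¬x2)
⇔ x3 ∧ (¬x5 ∨ ¬x2) ∧ ¬(¬x5 ∧ ¬x2)
⇔ x3 ∧ (¬x5 ∨ ¬x2) ∧ (¬¬x5 ∨ ¬¬x2)
⇔ x3 ∧ (¬x5 ∨ ¬x2) ∧ (x5 ∨ ¬¬x2)
⇔ x3 ∧ (¬x5 ∨ ¬x2) ∧ (x5 ∨ x2)
⇔ (x3 ∧ ¬x5 ∧ x5) ∨ (x3 ∧ ¬x5 ∧ x2) ∨ (x3 ∧ ¬x2 ∧ x5) ∨ (x3 ∧ ¬x2 ∧ x2)
⇔ (x3 ∧ ¬x5 ∧ x2) ∨ (x3 ∧ ¬x2 ∧ x5)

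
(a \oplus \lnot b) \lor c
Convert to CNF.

(a \lor \lnot b \lor c) \land (\lnot a \lor b \lor c)

(a \oplus \lnot b) \lor c
= ((a \lor \lnot b) \land \lnot (a \land \lnot b)) \lor c
= ((a \lor \lnot b) \land (\lnot a \lor \lnot \lnot b)) \lor c
= ((a \lor \lnot b) \land (\lnot a \lor b)) \lor c
= (a \lor \lnot b \lor c) \land (\lnot a \lor b \lor c)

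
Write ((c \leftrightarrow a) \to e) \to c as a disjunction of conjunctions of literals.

((c \leftrightarrow a) \to e) \to c
= \lnot ((c \leftrightarrow a) \to e) \lor c   (eliminate \to)
= \lnot (\lnot (c \leftrightarrow a) \lor e) \lor c   (eliminate \to)
= \lnot (\lnot ((c \to a) \land (a \to c)) \lor e) \lor c   (eliminate \leftrightarrow)
= \lnot (\lnot ((\lnot c \lor a) \land (a \to c)) \lor e) \lor c   (eliminate \to)
= \lnot (\lnot ((\lnot c \lor a) \land (\lnot a \lor c)) \lor e) \lor c   (eliminate \to)
= \lnot \lnot ((\lnot c \lor a) \land (\lnot a \lor c)) \land \lnot e \lor c   (De Morgan)
= (\lnot c \lor a) \land (\lnot a \lor c) \land \lnot e \lor c   (double negation)
= \lnot c \land \lnot a \land \lnot e \lor \lnot c \land c \land \lnot e \lor a \land \lnot a \land \lnot e \lor a \land c \land \lnot e \lor c   (distribute \land over \lor)
= \lnot c \land \lnot a \land \lnot e \lor c   (simplify)

\lnot c \land \lnot a \land \lnot e \lor c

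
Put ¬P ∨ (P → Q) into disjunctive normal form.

¬P ∨ Q

¬P ∨ (P → Q)
⇔ ¬P ∨ ¬P ∨ Q   [eliminate →]
⇔ ¬P ∨ Q   [simplify]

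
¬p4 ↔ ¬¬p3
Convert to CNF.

(p4 ∨ p3) ∧ (¬p3 ∨ ¬p4)

¬p4 ↔ ¬¬p3
= (¬p4 → ¬¬p3) ∧ (¬¬p3 → ¬p4)   (eliminate ↔)
= (¬¬p4 ∨ ¬¬p3) ∧ (¬¬p3 → ¬p4)   (eliminate →)
= (¬¬p4 ∨ ¬¬p3) ∧ (¬¬¬p3 ∨ ¬p4)   (eliminate →)
= (p4 ∨ ¬¬p3) ∧ (¬¬¬p3 ∨ ¬p4)   (double negation)
= (p4 ∨ p3) ∧ (¬¬¬p3 ∨ ¬p4)   (double negation)
= (p4 ∨ p3) ∧ (¬p3 ∨ ¬p4)   (double negation)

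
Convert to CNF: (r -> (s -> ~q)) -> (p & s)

(r -> (s -> ~q)) -> (p & s)
≡ ~(r -> (s -> ~q)) | (p & s)   [eliminate ->]
≡ ~(~r | (s -> ~q)) | (p & s)   [eliminate ->]
≡ ~(~r | ~s | ~q) | (p & s)   [eliminate ->]
≡ (~~r & ~~s & ~~q) | (p & s)   [De Morgan]
≡ (r & ~~s & ~~q) | (p & s)   [double negation]
≡ (r & s & ~~q) | (p & s)   [double negation]
≡ (r & s & q) | (p & s)   [double negation]
≡ (r | p) & (r | s) & (s | p) & (s | s) & (q | p) & (q | s)   [distribute | over &]
≡ (r | p) & s & (q | p)   [simplify]

(r | p) & s & (q | p)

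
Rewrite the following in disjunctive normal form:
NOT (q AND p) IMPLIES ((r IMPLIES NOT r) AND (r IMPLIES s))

(q AND p) OR NOT r

NOT (q AND p) IMPLIES ((r IMPLIES NOT r) AND (r IMPLIES s))
≡ NOT NOT (q AND p) OR ((r IMPLIES NOT r) AND (r IMPLIES s))   [eliminate IMPLIES]
≡ NOT NOT (q AND p) OR ((NOT r OR NOT r) AND (r IMPLIES s))   [eliminate IMPLIES]
≡ NOT NOT (q AND p) OR ((NOT r OR NOT r) AND (NOT r OR s))   [eliminate IMPLIES]
≡ (q AND p) OR ((NOT r OR NOT r) AND (NOT r OR s))   [double negation]
≡ (q AND p) OR (NOT r AND NOT r) OR (NOT r AND s) OR (NOT r AND NOT r) OR (NOT r AND s)   [distribute AND over OR]
≡ (q AND p) OR NOT r   [simplify]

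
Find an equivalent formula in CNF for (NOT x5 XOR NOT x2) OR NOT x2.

NOT x5 OR NOT x2

(NOT x5 XOR NOT x2) OR NOT x2
⇔ ((NOT x5 OR NOT x2) AND NOT (NOT x5 AND NOT x2)) OR NOT x2   [expand XOR]
⇔ ((NOT x5 OR NOT x2) AND (NOT NOT x5 OR NOT NOT x2)) OR NOT x2   [De Morgan]
⇔ ((NOT x5 OR NOT x2) AND (x5 OR NOT NOT x2)) OR NOT x2   [double negation]
⇔ ((NOT x5 OR NOT x2) AND (x5 OR x2)) OR NOT x2   [double negation]
⇔ (NOT x5 OR NOT x2 OR NOT x2) AND (x5 OR x2 OR NOT x2)   [distribute OR over AND]
⇔ NOT x5 OR NOT x2   [simplify]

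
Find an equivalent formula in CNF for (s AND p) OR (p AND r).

(s AND p) OR (p AND r)
= (s OR p) AND (s OR r) AND (p OR p) AND (p OR r)
= (s OR r) AND p

(s OR r) AND p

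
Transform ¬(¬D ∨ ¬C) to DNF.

D ∧ C

¬(¬D ∨ ¬C)
≡ ¬¬D ∧ ¬¬C   [De Morgan]
≡ D ∧ ¬¬C   [double negation]
≡ D ∧ C   [double negation]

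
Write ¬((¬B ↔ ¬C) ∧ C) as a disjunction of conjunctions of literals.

¬((¬B ↔ ¬C) ∧ C)
≡ ¬((¬B → ¬C) ∧ (¬C → ¬B) ∧ C)   [eliminate ↔]
≡ ¬((¬¬B ∨ ¬C) ∧ (¬C → ¬B) ∧ C)   [eliminate →]
≡ ¬((¬¬B ∨ ¬C) ∧ (¬¬C ∨ ¬B) ∧ C)   [eliminate →]
≡ ¬(¬¬B ∨ ¬C) ∨ ¬(¬¬C ∨ ¬B) ∨ ¬C   [De Morgan]
≡ (¬¬¬B ∧ ¬¬C) ∨ ¬(¬¬C ∨ ¬B) ∨ ¬C   [De Morgan]
≡ (¬B ∧ ¬¬C) ∨ ¬(¬¬C ∨ ¬B) ∨ ¬C   [double negation]
≡ (¬B ∧ C) ∨ ¬(¬¬C ∨ ¬B) ∨ ¬C   [double negation]
≡ (¬B ∧ C) ∨ (¬¬¬C ∧ ¬¬B) ∨ ¬C   [De Morgan]
≡ (¬B ∧ C) ∨ (¬C ∧ ¬¬B) ∨ ¬C   [double negation]
≡ (¬B ∧ C) ∨ (¬C ∧ B) ∨ ¬C   [double negation]
≡ (¬B ∧ C) ∨ ¬C   [simplify]

(¬B ∧ C) ∨ ¬C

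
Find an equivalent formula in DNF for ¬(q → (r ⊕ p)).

(q ∧ ¬r ∧ ¬p) ∨ (q ∧ p ∧ r)

¬(q → (r ⊕ p))
⇔ ¬(¬q ∨ (r ⊕ p))   [eliminate →]
⇔ ¬(¬q ∨ (r ∧ ¬p) ∨ (¬r ∧ p))   [expand ⊕]
⇔ ¬¬q ∧ ¬(r ∧ ¬p) ∧ ¬(¬r ∧ p)   [De Morgan]
⇔ q ∧ ¬(r ∧ ¬p) ∧ ¬(¬r ∧ p)   [double negation]
⇔ q ∧ (¬r ∨ ¬¬p) ∧ ¬(¬r ∧ p)   [De Morgan]
⇔ q ∧ (¬r ∨ p) ∧ ¬(¬r ∧ p)   [double negation]
⇔ q ∧ (¬r ∨ p) ∧ (¬¬r ∨ ¬p)   [De Morgan]
⇔ q ∧ (¬r ∨ p) ∧ (r ∨ ¬p)   [double negation]
⇔ (q ∧ ¬r ∧ r) ∨ (q ∧ ¬r ∧ ¬p) ∨ (q ∧ p ∧ r) ∨ (q ∧ p ∧ ¬p)   [distribute ∧ over ∨]
⇔ (q ∧ ¬r ∧ ¬p) ∨ (q ∧ p ∧ r)   [simplify]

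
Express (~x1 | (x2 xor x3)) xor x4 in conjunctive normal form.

(~x1 | x2 | x3 | x4) & (~x1 | ~x2 | ~x3 | x4) & (x1 | ~x4) & (~x2 | x3 | ~x4) & (~x3 | x2 | ~x4)

(~x1 | (x2 xor x3)) xor x4
≡ (~x1 | (x2 xor x3) | x4) & ~((~x1 | (x2 xor x3)) & x4)   [expand xor]
≡ (~x1 | ((x2 | x3) & ~(x2 & x3)) | x4) & ~((~x1 | (x2 xor x3)) & x4)   [expand xor]
≡ (~x1 | ((x2 | x3) & ~(x2 & x3)) | x4) & ~((~x1 | ((x2 | x3) & ~(x2 & x3))) & x4)   [expand xor]
≡ (~x1 | ((x2 | x3) & (~x2 | ~x3)) | x4) & ~((~x1 | ((x2 | x3) & ~(x2 & x3))) & x4)   [De Morgan]
≡ (~x1 | ((x2 | x3) & (~x2 | ~x3)) | x4) & (~(~x1 | ((x2 | x3) & ~(x2 & x3))) | ~x4)   [De Morgan]
≡ (~x1 | ((x2 | x3) & (~x2 | ~x3)) | x4) & ((~~x1 & ~((x2 | x3) & ~(x2 & x3))) | ~x4)   [De Morgan]
≡ (~x1 | ((x2 | x3) & (~x2 | ~x3)) | x4) & ((x1 & ~((x2 | x3) & ~(x2 & x3))) | ~x4)   [double negation]
≡ (~x1 | ((x2 | x3) & (~x2 | ~x3)) | x4) & ((x1 & (~(x2 | x3) | ~~(x2 & x3))) | ~x4)   [De Morgan]
≡ (~x1 | ((x2 | x3) & (~x2 | ~x3)) | x4) & ((x1 & ((~x2 & ~x3) | ~~(x2 & x3))) | ~x4)   [De Morgan]
≡ (~x1 | ((x2 | x3) & (~x2 | ~x3)) | x4) & ((x1 & ((~x2 & ~x3) | (x2 & x3))) | ~x4)   [double negation]
≡ (~x1 | x2 | x3 | x4) & (~x1 | ~x2 | ~x3 | x4) & (x1 | ~x4) & (~x2 | x2 | ~x4) & (~x2 | x3 | ~x4) & (~x3 | x2 | ~x4) & (~x3 | x3 | ~x4)   [distribute | over &]
≡ (~x1 | x2 | x3 | x4) & (~x1 | ~x2 | ~x3 | x4) & (x1 | ~x4) & (~x2 | x3 | ~x4) & (~x3 | x2 | ~x4)   [simplify]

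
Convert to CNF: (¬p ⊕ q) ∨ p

p ∨ ¬q

(¬p ⊕ q) ∨ p
≡ (¬p ∨ q) ∧ ¬(¬p ∧ q) ∨ p   (expand ⊕)
≡ (¬p ∨ q) ∧ (¬¬p ∨ ¬q) ∨ p   (De Morgan)
≡ (¬p ∨ q) ∧ (p ∨ ¬q) ∨ p   (double negation)
≡ (¬p ∨ q ∨ p) ∧ (p ∨ ¬q ∨ p)   (distribute ∨ over ∧)
≡ p ∨ ¬q   (simplify)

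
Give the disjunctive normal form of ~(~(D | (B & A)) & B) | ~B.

D | (B & A) | ~B

~(~(D | (B & A)) & B) | ~B
⇔ ~~(D | (B & A)) | ~B | ~B   [De Morgan]
⇔ D | (B & A) | ~B | ~B   [double negation]
⇔ D | (B & A) | ~B   [simplify]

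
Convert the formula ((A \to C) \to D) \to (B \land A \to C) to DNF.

((A \to C) \to D) \to (B \land A \to C)
= \lnot ((A \to C) \to D) \lor (B \land A \to C)   (eliminate \to)
= \lnot (\lnot (A \to C) \lor D) \lor (B \land A \to C)   (eliminate \to)
= \lnot (\lnot (\lnot A \lor C) \lor D) \lor (B \land A \to C)   (eliminate \to)
= \lnot (\lnot (\lnot A \lor C) \lor D) \lor \lnot (B \land A) \lor C   (eliminate \to)
= \lnot \lnot (\lnot A \lor C) \land \lnot D \lor \lnot (B \land A) \lor C   (De Morgan)
= (\lnot A \lor C) \land \lnot D \lor \lnot (B \land A) \lor C   (double negation)
= (\lnot A \lor C) \land \lnot D \lor \lnot B \lor \lnot A \lor C   (De Morgan)
= \lnot A \land \lnot D \lor C \land \lnot D \lor \lnot B \lor \lnot A \lor C   (distribute \land over \lor)
= \lnot B \lor \lnot A \lor C   (simplify)

\lnot B \lor \lnot A \lor C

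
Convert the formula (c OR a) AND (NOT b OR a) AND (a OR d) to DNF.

(c OR a) AND (NOT b OR a) AND (a OR d)
≡ (c AND NOT b AND a) OR (c AND NOT b AND d) OR (c AND a AND a) OR (c AND a AND d) OR (a AND NOT b AND a) OR (a AND NOT b AND d) OR (a AND a AND a) OR (a AND a AND d)   [distribute AND over OR]
≡ (c AND NOT b AND d) OR a   [simplify]

(c AND NOT b AND d) OR a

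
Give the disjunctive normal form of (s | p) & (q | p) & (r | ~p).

(s | p) & (q | p) & (r | ~p)
≡ (s & q & r) | (s & q & ~p) | (s & p & r) | (s & p & ~p) | (p & q & r) | (p & q & ~p) | (p & p & r) | (p & p & ~p)   (distribute & over |)
≡ (s & q & r) | (s & q & ~p) | (p & r)   (simplify)

(s & q & r) | (s & q & ~p) | (p & r)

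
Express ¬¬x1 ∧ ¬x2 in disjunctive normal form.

¬¬x1 ∧ ¬x2
= x1 ∧ ¬x2   (double negation)

x1 ∧ ¬x2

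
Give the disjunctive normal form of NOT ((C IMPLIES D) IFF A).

(NOT C AND NOT A) OR (D AND NOT A) OR (A AND C AND NOT D)

NOT ((C IMPLIES D) IFF A)
= NOT (((C IMPLIES D) IMPLIES A) AND (A IMPLIES (C IMPLIES D)))
= NOT ((NOT (C IMPLIES D) OR A) AND (A IMPLIES (C IMPLIES D)))
= NOT ((NOT (NOT C OR D) OR A) AND (A IMPLIES (C IMPLIES D)))
= NOT ((NOT (NOT C OR D) OR A) AND (NOT A OR (C IMPLIES D)))
= NOT ((NOT (NOT C OR D) OR A) AND (NOT A OR NOT C OR D))
= NOT (NOT (NOT C OR D) OR A) OR NOT (NOT A OR NOT C OR D)
= (NOT NOT (NOT C OR D) AND NOT A) OR NOT (NOT A OR NOT C OR D)
= ((NOT C OR D) AND NOT A) OR NOT (NOT A OR NOT C OR D)
= ((NOT C OR D) AND NOT A) OR (NOT NOT A AND NOT NOT C AND NOT D)
= ((NOT C OR D) AND NOT A) OR (A AND NOT NOT C AND NOT D)
= ((NOT C OR D) AND NOT A) OR (A AND C AND NOT D)
= (NOT C AND NOT A) OR (D AND NOT A) OR (A AND C AND NOT D)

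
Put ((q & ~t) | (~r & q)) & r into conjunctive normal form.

((q & ~t) | (~r & q)) & r
= (q | ~r) & (q | q) & (~t | ~r) & (~t | q) & r
= q & (~t | ~r) & r

q & (~t | ~r) & r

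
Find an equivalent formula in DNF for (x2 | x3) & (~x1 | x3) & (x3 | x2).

(x2 & ~x1) | x3

(x2 | x3) & (~x1 | x3) & (x3 | x2)
= (x2 & ~x1 & x3) | (x2 & ~x1 & x2) | (x2 & x3 & x3) | (x2 & x3 & x2) | (x3 & ~x1 & x3) | (x3 & ~x1 & x2) | (x3 & x3 & x3) | (x3 & x3 & x2)   [distribute & over |]
= (x2 & ~x1) | x3   [simplify]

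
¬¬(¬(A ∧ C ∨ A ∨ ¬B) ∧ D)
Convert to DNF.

¬A ∧ B ∧ D

¬¬(¬(A ∧ C ∨ A ∨ ¬B) ∧ D)
≡ ¬(A ∧ C ∨ A ∨ ¬B) ∧ D   [double negation]
≡ ¬(A ∧ C) ∧ ¬A ∧ ¬¬B ∧ D   [De Morgan]
≡ (¬A ∨ ¬C) ∧ ¬A ∧ ¬¬B ∧ D   [De Morgan]
≡ (¬A ∨ ¬C) ∧ ¬A ∧ B ∧ D   [double negation]
≡ ¬A ∧ ¬A ∧ B ∧ D ∨ ¬C ∧ ¬A ∧ B ∧ D   [distribute ∧ over ∨]
≡ ¬A ∧ B ∧ D   [simplify]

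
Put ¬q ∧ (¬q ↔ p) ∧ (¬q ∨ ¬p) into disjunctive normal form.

¬q ∧ p

¬q ∧ (¬q ↔ p) ∧ (¬q ∨ ¬p)
≡ ¬q ∧ (¬q → p) ∧ (p → ¬q) ∧ (¬q ∨ ¬p)
≡ ¬q ∧ (¬¬q ∨ p) ∧ (p → ¬q) ∧ (¬q ∨ ¬p)
≡ ¬q ∧ (¬¬q ∨ p) ∧ (¬p ∨ ¬q) ∧ (¬q ∨ ¬p)
≡ ¬q ∧ (q ∨ p) ∧ (¬p ∨ ¬q) ∧ (¬q ∨ ¬p)
≡ (¬q ∧ q ∧ ¬p ∧ ¬q) ∨ (¬q ∧ q ∧ ¬p ∧ ¬p) ∨ (¬q ∧ q ∧ ¬q ∧ ¬q) ∨ (¬q ∧ q ∧ ¬q ∧ ¬p) ∨ (¬q ∧ p ∧ ¬p ∧ ¬q) ∨ (¬q ∧ p ∧ ¬p ∧ ¬p) ∨ (¬q ∧ p ∧ ¬q ∧ ¬q) ∨ (¬q ∧ p ∧ ¬q ∧ ¬p)
≡ ¬q ∧ p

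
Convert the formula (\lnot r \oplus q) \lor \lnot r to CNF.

\lnot r \lor q

(\lnot r \oplus q) \lor \lnot r
= ((\lnot r \lor q) \land \lnot (\lnot r \land q)) \lor \lnot r   [expand \oplus]
= ((\lnot r \lor q) \land (\lnot \lnot r \lor \lnot q)) \lor \lnot r   [De Morgan]
= ((\lnot r \lor q) \land (r \lor \lnot q)) \lor \lnot r   [double negation]
= (\lnot r \lor q \lor \lnot r) \land (r \lor \lnot q \lor \lnot r)   [distribute \lor over \land]
= \lnot r \lor q   [simplify]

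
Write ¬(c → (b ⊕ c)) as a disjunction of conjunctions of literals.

¬(c → (b ⊕ c))
⇔ ¬(¬c ∨ (b ⊕ c))
⇔ ¬(¬c ∨ (b ∧ ¬c) ∨ (¬b ∧ c))
⇔ ¬¬c ∧ ¬(b ∧ ¬c) ∧ ¬(¬b ∧ c)
⇔ c ∧ ¬(b ∧ ¬c) ∧ ¬(¬b ∧ c)
⇔ c ∧ (¬b ∨ ¬¬c) ∧ ¬(¬b ∧ c)
⇔ c ∧ (¬b ∨ c) ∧ ¬(¬b ∧ c)
⇔ c ∧ (¬b ∨ c) ∧ (¬¬b ∨ ¬c)
⇔ c ∧ (¬b ∨ c) ∧ (b ∨ ¬c)
⇔ (c ∧ ¬b ∧ b) ∨ (c ∧ ¬b ∧ ¬c) ∨ (c ∧ c ∧ b) ∨ (c ∧ c ∧ ¬c)
⇔ c ∧ b

c ∧ b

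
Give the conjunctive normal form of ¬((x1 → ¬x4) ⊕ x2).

(x1 ∨ x2) ∧ (x4 ∨ x2) ∧ (¬x2 ∨ ¬x1 ∨ ¬x4)

¬((x1 → ¬x4) ⊕ x2)
= ¬(((x1 → ¬x4) ∨ x2) ∧ ¬((x1 → ¬x4) ∧ x2))
= ¬((¬x1 ∨ ¬x4 ∨ x2) ∧ ¬((x1 → ¬x4) ∧ x2))
= ¬((¬x1 ∨ ¬x4 ∨ x2) ∧ ¬((¬x1 ∨ ¬x4) ∧ x2))
= ¬(¬x1 ∨ ¬x4 ∨ x2) ∨ ¬¬((¬x1 ∨ ¬x4) ∧ x2)
= (¬¬x1 ∧ ¬¬x4 ∧ ¬x2) ∨ ¬¬((¬x1 ∨ ¬x4) ∧ x2)
= (x1 ∧ ¬¬x4 ∧ ¬x2) ∨ ¬¬((¬x1 ∨ ¬x4) ∧ x2)
= (x1 ∧ x4 ∧ ¬x2) ∨ ¬¬((¬x1 ∨ ¬x4) ∧ x2)
= (x1 ∧ x4 ∧ ¬x2) ∨ ((¬x1 ∨ ¬x4) ∧ x2)
= (x1 ∨ ¬x1 ∨ ¬x4) ∧ (x1 ∨ x2) ∧ (x4 ∨ ¬x1 ∨ ¬x4) ∧ (x4 ∨ x2) ∧ (¬x2 ∨ ¬x1 ∨ ¬x4) ∧ (¬x2 ∨ x2)
= (x1 ∨ x2) ∧ (x4 ∨ x2) ∧ (¬x2 ∨ ¬x1 ∨ ¬x4)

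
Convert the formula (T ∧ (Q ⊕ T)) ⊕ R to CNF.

(T ∧ (Q ⊕ T)) ⊕ R
≡ ((T ∧ (Q ⊕ T)) ∨ R) ∧ ¬(T ∧ (Q ⊕ T) ∧ R)   [expand ⊕]
≡ ((T ∧ (Q ∨ T) ∧ ¬(Q ∧ T)) ∨ R) ∧ ¬(T ∧ (Q ⊕ T) ∧ R)   [expand ⊕]
≡ ((T ∧ (Q ∨ T) ∧ ¬(Q ∧ T)) ∨ R) ∧ ¬(T ∧ (Q ∨ T) ∧ ¬(Q ∧ T) ∧ R)   [expand ⊕]
≡ ((T ∧ (Q ∨ T) ∧ (¬Q ∨ ¬T)) ∨ R) ∧ ¬(T ∧ (Q ∨ T) ∧ ¬(Q ∧ T) ∧ R)   [De Morgan]
≡ ((T ∧ (Q ∨ T) ∧ (¬Q ∨ ¬T)) ∨ R) ∧ (¬T ∨ ¬(Q ∨ T) ∨ ¬¬(Q ∧ T) ∨ ¬R)   [De Morgan]
≡ ((T ∧ (Q ∨ T) ∧ (¬Q ∨ ¬T)) ∨ R) ∧ (¬T ∨ (¬Q ∧ ¬T) ∨ ¬¬(Q ∧ T) ∨ ¬R)   [De Morgan]
≡ ((T ∧ (Q ∨ T) ∧ (¬Q ∨ ¬T)) ∨ R) ∧ (¬T ∨ (¬Q ∧ ¬T) ∨ (Q ∧ T) ∨ ¬R)   [double negation]
≡ (T ∨ R) ∧ (Q ∨ T ∨ R) ∧ (¬Q ∨ ¬T ∨ R) ∧ (¬T ∨ ¬Q ∨ Q ∨ ¬R) ∧ (¬T ∨ ¬Q ∨ T ∨ ¬R) ∧ (¬T ∨ ¬T ∨ Q ∨ ¬R) ∧ (¬T ∨ ¬T ∨ T ∨ ¬R)   [distribute ∨ over ∧]
≡ (T ∨ R) ∧ (¬Q ∨ ¬T ∨ R) ∧ (¬T ∨ Q ∨ ¬R)   [simplify]

(T ∨ R) ∧ (¬Q ∨ ¬T ∨ R) ∧ (¬T ∨ Q ∨ ¬R)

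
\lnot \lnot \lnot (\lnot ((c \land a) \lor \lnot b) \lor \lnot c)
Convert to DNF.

\lnot \lnot \lnot (\lnot ((c \land a) \lor \lnot b) \lor \lnot c)
= \lnot (\lnot ((c \land a) \lor \lnot b) \lor \lnot c)   [double negation]
= \lnot \lnot ((c \land a) \lor \lnot b) \land \lnot \lnot c   [De Morgan]
= ((c \land a) \lor \lnot b) \land \lnot \lnot c   [double negation]
= ((c \land a) \lor \lnot b) \land c   [double negation]
= (c \land a \land c) \lor (\lnot b \land c)   [distribute \land over \lor]
= (c \land a) \lor (\lnot b \land c)   [simplify]

(c \land a) \lor (\lnot b \land c)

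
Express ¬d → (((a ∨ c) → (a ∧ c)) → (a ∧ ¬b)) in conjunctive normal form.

(d ∨ a ∨ c) ∧ (d ∨ ¬a ∨ ¬c ∨ ¬b)

¬d → (((a ∨ c) → (a ∧ c)) → (a ∧ ¬b))
≡ ¬¬d ∨ (((a ∨ c) → (a ∧ c)) → (a ∧ ¬b))   — eliminate →
≡ ¬¬d ∨ ¬((a ∨ c) → (a ∧ c)) ∨ (a ∧ ¬b)   — eliminate →
≡ ¬¬d ∨ ¬(¬(a ∨ c) ∨ (a ∧ c)) ∨ (a ∧ ¬b)   — eliminate →
≡ d ∨ ¬(¬(a ∨ c) ∨ (a ∧ c)) ∨ (a ∧ ¬b)   — double negation
≡ d ∨ (¬¬(a ∨ c) ∧ ¬(a ∧ c)) ∨ (a ∧ ¬b)   — De Morgan
≡ d ∨ ((a ∨ c) ∧ ¬(a ∧ c)) ∨ (a ∧ ¬b)   — double negation
≡ d ∨ ((a ∨ c) ∧ (¬a ∨ ¬c)) ∨ (a ∧ ¬b)   — De Morgan
≡ (d ∨ a ∨ c ∨ a) ∧ (d ∨ a ∨ c ∨ ¬b) ∧ (d ∨ ¬a ∨ ¬c ∨ a) ∧ (d ∨ ¬a ∨ ¬c ∨ ¬b)   — distribute ∨ over ∧
≡ (d ∨ a ∨ c) ∧ (d ∨ ¬a ∨ ¬c ∨ ¬b)   — simplify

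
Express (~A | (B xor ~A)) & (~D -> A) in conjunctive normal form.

(~A | (B xor ~A)) & (~D -> A)
≡ (~A | ((B | ~A) & ~(B & ~A))) & (~D -> A)   — expand xor
≡ (~A | ((B | ~A) & ~(B & ~A))) & (~~D | A)   — eliminate ->
≡ (~A | ((B | ~A) & (~B | ~~A))) & (~~D | A)   — De Morgan
≡ (~A | ((B | ~A) & (~B | A))) & (~~D | A)   — double negation
≡ (~A | ((B | ~A) & (~B | A))) & (D | A)   — double negation
≡ (~A | B | ~A) & (~A | ~B | A) & (D | A)   — distribute | over &
≡ (~A | B) & (D | A)   — simplify

(~A | B) & (D | A)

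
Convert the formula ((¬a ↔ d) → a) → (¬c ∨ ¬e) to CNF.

(a ∨ d ∨ ¬c ∨ ¬e) ∧ (¬a ∨ ¬c ∨ ¬e)

((¬a ↔ d) → a) → (¬c ∨ ¬e)
≡ ¬((¬a ↔ d) → a) ∨ ¬c ∨ ¬e   [eliminate →]
≡ ¬(¬(¬a ↔ d) ∨ a) ∨ ¬c ∨ ¬e   [eliminate →]
≡ ¬(¬((¬a → d) ∧ (d → ¬a)) ∨ a) ∨ ¬c ∨ ¬e   [eliminate ↔]
≡ ¬(¬((¬¬a ∨ d) ∧ (d → ¬a)) ∨ a) ∨ ¬c ∨ ¬e   [eliminate →]
≡ ¬(¬((¬¬a ∨ d) ∧ (¬d ∨ ¬a)) ∨ a) ∨ ¬c ∨ ¬e   [eliminate →]
≡ (¬¬((¬¬a ∨ d) ∧ (¬d ∨ ¬a)) ∧ ¬a) ∨ ¬c ∨ ¬e   [De Morgan]
≡ ((¬¬a ∨ d) ∧ (¬d ∨ ¬a) ∧ ¬a) ∨ ¬c ∨ ¬e   [double negation]
≡ ((a ∨ d) ∧ (¬d ∨ ¬a) ∧ ¬a) ∨ ¬c ∨ ¬e   [double negation]
≡ (a ∨ d ∨ ¬c ∨ ¬e) ∧ (¬d ∨ ¬a ∨ ¬c ∨ ¬e) ∧ (¬a ∨ ¬c ∨ ¬e)   [distribute ∨ over ∧]
≡ (a ∨ d ∨ ¬c ∨ ¬e) ∧ (¬a ∨ ¬c ∨ ¬e)   [simplify]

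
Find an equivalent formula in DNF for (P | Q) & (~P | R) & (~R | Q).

(P | Q) & (~P | R) & (~R | Q)
= (P & ~P & ~R) | (P & ~P & Q) | (P & R & ~R) | (P & R & Q) | (Q & ~P & ~R) | (Q & ~P & Q) | (Q & R & ~R) | (Q & R & Q)   — distribute & over |
= (Q & ~P) | (Q & R)   — simplify

(Q & ~P) | (Q & R)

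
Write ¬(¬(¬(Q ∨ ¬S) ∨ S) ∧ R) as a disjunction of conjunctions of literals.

¬(¬(¬(Q ∨ ¬S) ∨ S) ∧ R)
= ¬¬(¬(Q ∨ ¬S) ∨ S) ∨ ¬R   — De Morgan
= ¬(Q ∨ ¬S) ∨ S ∨ ¬R   — double negation
= (¬Q ∧ ¬¬S) ∨ S ∨ ¬R   — De Morgan
= (¬Q ∧ S) ∨ S ∨ ¬R   — double negation
= S ∨ ¬R   — simplify

S ∨ ¬R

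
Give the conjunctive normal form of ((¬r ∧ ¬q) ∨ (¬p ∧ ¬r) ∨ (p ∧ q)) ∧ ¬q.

((¬r ∧ ¬q) ∨ (¬p ∧ ¬r) ∨ (p ∧ q)) ∧ ¬q
≡ (¬r ∨ ¬p ∨ p) ∧ (¬r ∨ ¬p ∨ q) ∧ (¬r ∨ ¬r ∨ p) ∧ (¬r ∨ ¬r ∨ q) ∧ (¬q ∨ ¬p ∨ p) ∧ (¬q ∨ ¬p ∨ q) ∧ (¬q ∨ ¬r ∨ p) ∧ (¬q ∨ ¬r ∨ q) ∧ ¬q   (distribute ∨ over ∧)
≡ (¬r ∨ p) ∧ (¬r ∨ q) ∧ ¬q   (simplify)

(¬r ∨ p) ∧ (¬r ∨ q) ∧ ¬q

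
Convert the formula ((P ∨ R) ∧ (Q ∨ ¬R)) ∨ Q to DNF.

((P ∨ R) ∧ (Q ∨ ¬R)) ∨ Q
= (P ∧ Q) ∨ (P ∧ ¬R) ∨ (R ∧ Q) ∨ (R ∧ ¬R) ∨ Q   [distribute ∧ over ∨]
= (P ∧ ¬R) ∨ Q   [simplify]

(P ∧ ¬R) ∨ Q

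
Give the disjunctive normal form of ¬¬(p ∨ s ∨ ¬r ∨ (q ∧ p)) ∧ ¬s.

(p ∧ ¬s) ∨ (¬r ∧ ¬s)

¬¬(p ∨ s ∨ ¬r ∨ (q ∧ p)) ∧ ¬s
= (p ∨ s ∨ ¬r ∨ (q ∧ p)) ∧ ¬s   [double negation]
= (p ∧ ¬s) ∨ (s ∧ ¬s) ∨ (¬r ∧ ¬s) ∨ (q ∧ p ∧ ¬s)   [distribute ∧ over ∨]
= (p ∧ ¬s) ∨ (¬r ∧ ¬s)   [simplify]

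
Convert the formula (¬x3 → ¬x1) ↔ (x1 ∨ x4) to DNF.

(x1 ∧ x3) ∨ (x4 ∧ x3) ∨ (x4 ∧ ¬x1)

(¬x3 → ¬x1) ↔ (x1 ∨ x4)
= ((¬x3 → ¬x1) → (x1 ∨ x4)) ∧ ((x1 ∨ x4) → (¬x3 → ¬x1))
= (¬(¬x3 → ¬x1) ∨ x1 ∨ x4) ∧ ((x1 ∨ x4) → (¬x3 → ¬x1))
= (¬(¬¬x3 ∨ ¬x1) ∨ x1 ∨ x4) ∧ ((x1 ∨ x4) → (¬x3 → ¬x1))
= (¬(¬¬x3 ∨ ¬x1) ∨ x1 ∨ x4) ∧ (¬(x1 ∨ x4) ∨ (¬x3 → ¬x1))
= (¬(¬¬x3 ∨ ¬x1) ∨ x1 ∨ x4) ∧ (¬(x1 ∨ x4) ∨ ¬¬x3 ∨ ¬x1)
= ((¬¬¬x3 ∧ ¬¬x1) ∨ x1 ∨ x4) ∧ (¬(x1 ∨ x4) ∨ ¬¬x3 ∨ ¬x1)
= ((¬x3 ∧ ¬¬x1) ∨ x1 ∨ x4) ∧ (¬(x1 ∨ x4) ∨ ¬¬x3 ∨ ¬x1)
= ((¬x3 ∧ x1) ∨ x1 ∨ x4) ∧ (¬(x1 ∨ x4) ∨ ¬¬x3 ∨ ¬x1)
= ((¬x3 ∧ x1) ∨ x1 ∨ x4) ∧ ((¬x1 ∧ ¬x4) ∨ ¬¬x3 ∨ ¬x1)
= ((¬x3 ∧ x1) ∨ x1 ∨ x4) ∧ ((¬x1 ∧ ¬x4) ∨ x3 ∨ ¬x1)
= (¬x3 ∧ x1 ∧ ¬x1 ∧ ¬x4) ∨ (¬x3 ∧ x1 ∧ x3) ∨ (¬x3 ∧ x1 ∧ ¬x1) ∨ (x1 ∧ ¬x1 ∧ ¬x4) ∨ (x1 ∧ x3) ∨ (x1 ∧ ¬x1) ∨ (x4 ∧ ¬x1 ∧ ¬x4) ∨ (x4 ∧ x3) ∨ (x4 ∧ ¬x1)
= (x1 ∧ x3) ∨ (x4 ∧ x3) ∨ (x4 ∧ ¬x1)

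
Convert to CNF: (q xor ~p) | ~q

~q | p

(q xor ~p) | ~q
≡ ((q | ~p) & ~(q & ~p)) | ~q   [expand xor]
≡ ((q | ~p) & (~q | ~~p)) | ~q   [De Morgan]
≡ ((q | ~p) & (~q | p)) | ~q   [double negation]
≡ (q | ~p | ~q) & (~q | p | ~q)   [distribute | over &]
≡ ~q | p   [simplify]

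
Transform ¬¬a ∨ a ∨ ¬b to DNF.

a ∨ ¬b

¬¬a ∨ a ∨ ¬b
= a ∨ a ∨ ¬b   (double negation)
= a ∨ ¬b   (simplify)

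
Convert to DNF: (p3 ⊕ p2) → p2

(p3 ⊕ p2) → p2
≡ ¬(p3 ⊕ p2) ∨ p2   — eliminate →
≡ ¬((p3 ∧ ¬p2) ∨ (¬p3 ∧ p2)) ∨ p2   — expand ⊕
≡ (¬(p3 ∧ ¬p2) ∧ ¬(¬p3 ∧ p2)) ∨ p2   — De Morgan
≡ ((¬p3 ∨ ¬¬p2) ∧ ¬(¬p3 ∧ p2)) ∨ p2   — De Morgan
≡ ((¬p3 ∨ p2) ∧ ¬(¬p3 ∧ p2)) ∨ p2   — double negation
≡ ((¬p3 ∨ p2) ∧ (¬¬p3 ∨ ¬p2)) ∨ p2   — De Morgan
≡ ((¬p3 ∨ p2) ∧ (p3 ∨ ¬p2)) ∨ p2   — double negation
≡ (¬p3 ∧ p3) ∨ (¬p3 ∧ ¬p2) ∨ (p2 ∧ p3) ∨ (p2 ∧ ¬p2) ∨ p2   — distribute ∧ over ∨
≡ (¬p3 ∧ ¬p2) ∨ p2   — simplify

(¬p3 ∧ ¬p2) ∨ p2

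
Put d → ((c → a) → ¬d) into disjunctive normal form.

d → ((c → a) → ¬d)
= ¬d ∨ ((c → a) → ¬d)   — eliminate →
= ¬d ∨ ¬(c → a) ∨ ¬d   — eliminate →
= ¬d ∨ ¬(¬c ∨ a) ∨ ¬d   — eliminate →
= ¬d ∨ (¬¬c ∧ ¬a) ∨ ¬d   — De Morgan
= ¬d ∨ (c ∧ ¬a) ∨ ¬d   — double negation
= ¬d ∨ (c ∧ ¬a)   — simplify

¬d ∨ (c ∧ ¬a)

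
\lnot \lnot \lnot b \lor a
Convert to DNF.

\lnot b \lor a

\lnot \lnot \lnot b \lor a
≡ \lnot b \lor a   [double negation]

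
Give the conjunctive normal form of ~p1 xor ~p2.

~p1 xor ~p2
⇔ (~p1 | ~p2) & ~(~p1 & ~p2)   [expand xor]
⇔ (~p1 | ~p2) & (~~p1 | ~~p2)   [De Morgan]
⇔ (~p1 | ~p2) & (p1 | ~~p2)   [double negation]
⇔ (~p1 | ~p2) & (p1 | p2)   [double negation]

(~p1 | ~p2) & (p1 | p2)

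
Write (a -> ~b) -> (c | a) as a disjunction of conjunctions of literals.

c | a

(a -> ~b) -> (c | a)
≡ ~(a -> ~b) | c | a   — eliminate ->
≡ ~(~a | ~b) | c | a   — eliminate ->
≡ (~~a & ~~b) | c | a   — De Morgan
≡ (a & ~~b) | c | a   — double negation
≡ (a & b) | c | a   — double negation
≡ c | a   — simplify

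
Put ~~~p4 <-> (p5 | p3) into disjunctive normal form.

~~~p4 <-> (p5 | p3)
≡ (~~~p4 -> (p5 | p3)) & ((p5 | p3) -> ~~~p4)   [eliminate <->]
≡ (~~~~p4 | p5 | p3) & ((p5 | p3) -> ~~~p4)   [eliminate ->]
≡ (~~~~p4 | p5 | p3) & (~(p5 | p3) | ~~~p4)   [eliminate ->]
≡ (~~p4 | p5 | p3) & (~(p5 | p3) | ~~~p4)   [double negation]
≡ (p4 | p5 | p3) & (~(p5 | p3) | ~~~p4)   [double negation]
≡ (p4 | p5 | p3) & ((~p5 & ~p3) | ~~~p4)   [De Morgan]
≡ (p4 | p5 | p3) & ((~p5 & ~p3) | ~p4)   [double negation]
≡ (p4 & ~p5 & ~p3) | (p4 & ~p4) | (p5 & ~p5 & ~p3) | (p5 & ~p4) | (p3 & ~p5 & ~p3) | (p3 & ~p4)   [distribute & over |]
≡ (p4 & ~p5 & ~p3) | (p5 & ~p4) | (p3 & ~p4)   [simplify]

(p4 & ~p5 & ~p3) | (p5 & ~p4) | (p3 & ~p4)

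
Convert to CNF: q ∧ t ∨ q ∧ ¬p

q ∧ (t ∨ ¬p)

q ∧ t ∨ q ∧ ¬p
= (q ∨ q) ∧ (q ∨ ¬p) ∧ (t ∨ q) ∧ (t ∨ ¬p)   [distribute ∨ over ∧]
= q ∧ (t ∨ ¬p)   [simplify]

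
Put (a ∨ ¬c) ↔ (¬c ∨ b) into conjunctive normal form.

(¬a ∨ ¬c ∨ b) ∧ (¬b ∨ a ∨ ¬c)

(a ∨ ¬c) ↔ (¬c ∨ b)
⇔ ((a ∨ ¬c) → (¬c ∨ b)) ∧ ((¬c ∨ b) → (a ∨ ¬c))   (eliminate ↔)
⇔ (¬(a ∨ ¬c) ∨ ¬c ∨ b) ∧ ((¬c ∨ b) → (a ∨ ¬c))   (eliminate →)
⇔ (¬(a ∨ ¬c) ∨ ¬c ∨ b) ∧ (¬(¬c ∨ b) ∨ a ∨ ¬c)   (eliminate →)
⇔ ((¬a ∧ ¬¬c) ∨ ¬c ∨ b) ∧ (¬(¬c ∨ b) ∨ a ∨ ¬c)   (De Morgan)
⇔ ((¬a ∧ c) ∨ ¬c ∨ b) ∧ (¬(¬c ∨ b) ∨ a ∨ ¬c)   (double negation)
⇔ ((¬a ∧ c) ∨ ¬c ∨ b) ∧ ((¬¬c ∧ ¬b) ∨ a ∨ ¬c)   (De Morgan)
⇔ ((¬a ∧ c) ∨ ¬c ∨ b) ∧ ((c ∧ ¬b) ∨ a ∨ ¬c)   (double negation)
⇔ (¬a ∨ ¬c ∨ b) ∧ (c ∨ ¬c ∨ b) ∧ (c ∨ a ∨ ¬c) ∧ (¬b ∨ a ∨ ¬c)   (distribute ∨ over ∧)
⇔ (¬a ∨ ¬c ∨ b) ∧ (¬b ∨ a ∨ ¬c)   (simplify)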